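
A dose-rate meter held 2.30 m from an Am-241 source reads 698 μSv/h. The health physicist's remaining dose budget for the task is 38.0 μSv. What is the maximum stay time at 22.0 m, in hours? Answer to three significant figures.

Since intensity falls as 1/r², rate at 22.0 m:
698 × (2.30/22.0)² = 698 × 0.01093 = 7.629 μSv/h.
Stay time = 38.0 μSv ÷ 7.629 μSv/h = 4.981 h.

4.98 h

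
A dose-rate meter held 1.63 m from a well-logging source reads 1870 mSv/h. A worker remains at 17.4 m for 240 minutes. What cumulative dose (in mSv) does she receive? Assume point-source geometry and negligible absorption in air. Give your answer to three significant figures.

65.6 mSv

Intensity scales as (d₁/d₂)², so rate at 17.4 m:
(1.63/17.4)² = 0.008776, so 1870 × 0.008776 = 16.41 mSv/h.
Dose = rate × time = 16.41 mSv/h × 4.000 h = 65.64 mSv.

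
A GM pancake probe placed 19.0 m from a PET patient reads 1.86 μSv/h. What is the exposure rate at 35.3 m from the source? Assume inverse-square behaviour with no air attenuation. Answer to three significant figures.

Applying the 1/r² law, scaling from 19.0 m to 35.3 m:
(19.0/35.3)² = 0.2897, so 1.86 × 0.2897 = 0.5388 μSv/h.

0.539 μSv/h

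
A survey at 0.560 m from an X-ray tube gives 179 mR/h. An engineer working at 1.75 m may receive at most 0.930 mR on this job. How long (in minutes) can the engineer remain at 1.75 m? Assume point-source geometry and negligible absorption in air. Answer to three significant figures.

3.04 min

Applying the 1/r² law, rate at 1.75 m:
179 × (0.560/1.75)² = 179 × 0.1024 = 18.33 mR/h.
Stay time = 0.930 mR ÷ 18.33 mR/h = 0.05074 h = 3.044 min.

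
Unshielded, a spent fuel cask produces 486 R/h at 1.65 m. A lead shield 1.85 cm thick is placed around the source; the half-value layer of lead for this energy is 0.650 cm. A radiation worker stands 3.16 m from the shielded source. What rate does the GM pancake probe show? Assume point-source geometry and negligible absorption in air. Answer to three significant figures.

18.4 R/h

Distance alone: 486 × (1.65/3.16)² = 486 × 0.2726 = 132.5 R/h.
Shield: 1.85/0.650 = 2.846 half-value layers → attenuation 2^(−2.846) = 0.1391.
Combined: 132.5 × 0.1391 = 18.43 R/h.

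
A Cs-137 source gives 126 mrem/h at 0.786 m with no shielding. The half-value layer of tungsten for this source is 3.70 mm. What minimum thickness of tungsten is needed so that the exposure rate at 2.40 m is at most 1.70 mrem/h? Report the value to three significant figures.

11.1 mm

At 2.40 m, distance alone gives (0.786/2.40)² = 0.1073, so 126 × 0.1073 = 13.52 mrem/h.
Further attenuation needed: 13.52/1.70 = 7.953.
n = log₂(7.953) = 2.991 half-value layers.
Thickness = 2.991 × 3.70 mm = 11.07 mm.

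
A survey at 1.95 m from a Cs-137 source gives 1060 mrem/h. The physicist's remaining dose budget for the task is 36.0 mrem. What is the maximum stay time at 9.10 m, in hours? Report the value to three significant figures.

0.740 h

Since intensity falls as 1/r², rate at 9.10 m:
1060 × (1.95/9.10)² = 1060 × 0.04592 = 48.68 mrem/h.
Stay time = 36.0 mrem ÷ 48.68 mrem/h = 0.7395 h.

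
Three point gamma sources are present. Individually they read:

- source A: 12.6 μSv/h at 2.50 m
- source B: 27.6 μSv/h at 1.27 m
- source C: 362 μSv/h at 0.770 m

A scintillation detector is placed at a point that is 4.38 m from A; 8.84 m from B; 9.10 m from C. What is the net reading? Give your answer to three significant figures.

Each source contributes Iᵢ·(dᵢ/rᵢ)²; contributions add.
A: 12.6 × (2.50/4.38)² = 4.105 μSv/h
B: 27.6 × (1.27/8.84)² = 0.5697 μSv/h
C: 362 × (0.770/9.10)² = 2.592 μSv/h
Total = 4.105 + 0.5697 + 2.592 = 7.267 μSv/h.

7.27 μSv/h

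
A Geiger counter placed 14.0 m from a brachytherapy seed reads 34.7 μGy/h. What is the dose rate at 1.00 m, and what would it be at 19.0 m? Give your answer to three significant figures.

Intensity scales as (d₁/d₂)², so
At 1.00 m: (14.0/1.00)² = 196.0, so 34.7 × 196.0 = 6801 μGy/h
At 19.0 m: 6801 × (1.00/19.0)² = 6801 × 0.002770 = 18.84 μGy/h.

6800 μGy/h; 18.8 μGy/h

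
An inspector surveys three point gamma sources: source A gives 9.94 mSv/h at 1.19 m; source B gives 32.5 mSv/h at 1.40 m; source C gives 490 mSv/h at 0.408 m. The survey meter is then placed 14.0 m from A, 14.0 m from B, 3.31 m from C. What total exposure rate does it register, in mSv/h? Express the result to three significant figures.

By superposition, sum each source's inverse-square contribution:
A: 9.94 × (1.19/14.0)² = 0.07182 mSv/h
B: 32.5 × (1.40/14.0)² = 0.3250 mSv/h
C: 490 × (0.408/3.31)² = 7.445 mSv/h
Total = 0.07182 + 0.3250 + 7.445 = 7.842 mSv/h.

7.84 mSv/h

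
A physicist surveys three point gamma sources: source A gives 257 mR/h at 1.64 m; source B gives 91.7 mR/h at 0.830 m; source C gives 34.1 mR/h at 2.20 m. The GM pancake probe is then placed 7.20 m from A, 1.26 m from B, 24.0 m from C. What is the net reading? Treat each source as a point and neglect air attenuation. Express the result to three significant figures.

53.4 mR/h

Each source contributes Iᵢ·(dᵢ/rᵢ)²; contributions add.
A: 257 × (1.64/7.20)² = 13.33 mR/h
B: 91.7 × (0.830/1.26)² = 39.79 mR/h
C: 34.1 × (2.20/24.0)² = 0.2865 mR/h
Total = 13.33 + 39.79 + 0.2865 = 53.41 mR/h.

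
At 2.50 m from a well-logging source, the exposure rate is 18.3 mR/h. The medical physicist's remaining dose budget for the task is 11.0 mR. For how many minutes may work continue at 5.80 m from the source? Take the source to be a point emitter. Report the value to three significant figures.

194 min

By the inverse-square law, rate at 5.80 m:
(2.50/5.80)² = 0.1858, so 18.3 × 0.1858 = 3.400 mR/h.
Stay time = 11.0 mR ÷ 3.400 mR/h = 3.235 h = 194.1 min.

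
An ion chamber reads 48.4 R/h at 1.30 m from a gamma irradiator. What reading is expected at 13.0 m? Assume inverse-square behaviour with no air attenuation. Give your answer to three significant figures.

0.484 R/h

Intensity scales as (d₁/d₂)², so the rate at 13.0 m is
(1.30/13.0)² = 0.01000, so 48.4 × 0.01000 = 0.4840 R/h.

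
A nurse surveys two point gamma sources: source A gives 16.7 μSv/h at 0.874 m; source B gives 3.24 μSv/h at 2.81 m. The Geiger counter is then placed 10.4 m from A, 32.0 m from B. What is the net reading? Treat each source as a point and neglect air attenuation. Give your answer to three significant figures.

Each source contributes Iᵢ·(dᵢ/rᵢ)²; contributions add.
A: 16.7 × (0.874/10.4)² = 0.1179 μSv/h
B: 3.24 × (2.81/32.0)² = 0.02498 μSv/h
Total = 0.1179 + 0.02498 = 0.1429 μSv/h.

0.143 μSv/h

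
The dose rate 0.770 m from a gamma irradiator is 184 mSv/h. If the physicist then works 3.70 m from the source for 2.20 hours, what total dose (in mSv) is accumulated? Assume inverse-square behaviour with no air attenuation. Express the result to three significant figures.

17.5 mSv

Applying the 1/r² law, rate at 3.70 m:
184 × (0.770/3.70)² = 184 × 0.04331 = 7.969 mSv/h.
Dose = rate × time = 7.969 mSv/h × 2.200 h = 17.53 mSv.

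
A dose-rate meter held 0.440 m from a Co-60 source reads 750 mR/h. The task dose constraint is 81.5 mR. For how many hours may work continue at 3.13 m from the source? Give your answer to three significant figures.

Applying the 1/r² law, rate at 3.13 m:
750 × (0.440/3.13)² = 750 × 0.01976 = 14.82 mR/h.
Stay time = 81.5 mR ÷ 14.82 mR/h = 5.499 h.

5.50 h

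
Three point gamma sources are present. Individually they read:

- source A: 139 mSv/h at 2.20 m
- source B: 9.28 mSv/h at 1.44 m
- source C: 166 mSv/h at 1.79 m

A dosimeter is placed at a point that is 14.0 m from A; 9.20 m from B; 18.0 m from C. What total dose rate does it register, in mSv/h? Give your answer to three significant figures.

5.30 mSv/h

By superposition, sum each source's inverse-square contribution:
A: 139 × (2.20/14.0)² = 3.432 mSv/h
B: 9.28 × (1.44/9.20)² = 0.2274 mSv/h
C: 166 × (1.79/18.0)² = 1.642 mSv/h
Total = 3.432 + 0.2274 + 1.642 = 5.301 mSv/h.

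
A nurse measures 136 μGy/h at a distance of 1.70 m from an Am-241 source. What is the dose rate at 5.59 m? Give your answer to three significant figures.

By the inverse-square law, the rate at 5.59 m is
(1.70/5.59)² = 0.09249, so 136 × 0.09249 = 12.58 μGy/h.

12.6 μGy/h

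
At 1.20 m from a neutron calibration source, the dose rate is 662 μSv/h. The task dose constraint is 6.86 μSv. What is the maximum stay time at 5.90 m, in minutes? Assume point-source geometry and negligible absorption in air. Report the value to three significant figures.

15.0 min

Intensity scales as (d₁/d₂)², so rate at 5.90 m:
(1.20/5.90)² = 0.04137, so 662 × 0.04137 = 27.39 μSv/h.
Stay time = 6.86 μSv ÷ 27.39 μSv/h = 0.2505 h = 15.03 min.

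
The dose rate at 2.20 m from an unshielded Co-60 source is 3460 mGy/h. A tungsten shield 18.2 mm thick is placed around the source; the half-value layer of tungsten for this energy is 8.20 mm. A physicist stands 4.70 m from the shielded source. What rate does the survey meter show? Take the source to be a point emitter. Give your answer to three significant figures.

163 mGy/h

Distance alone: 3460 × (2.20/4.70)² = 3460 × 0.2191 = 758.1 mGy/h.
Shield: 18.2/8.20 = 2.220 half-value layers → attenuation 2^(−2.220) = 0.2146.
Combined: 758.1 × 0.2146 = 162.7 mGy/h.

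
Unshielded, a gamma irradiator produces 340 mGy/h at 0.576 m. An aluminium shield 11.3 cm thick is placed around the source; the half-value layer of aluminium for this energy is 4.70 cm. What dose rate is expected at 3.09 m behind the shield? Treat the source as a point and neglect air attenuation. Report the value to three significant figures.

Distance alone: 340 × (0.576/3.09)² = 340 × 0.03475 = 11.82 mGy/h.
Shield: 11.3/4.70 = 2.404 half-value layers → attenuation 2^(−2.404) = 0.1889.
Combined: 11.82 × 0.1889 = 2.233 mGy/h.

2.23 mGy/h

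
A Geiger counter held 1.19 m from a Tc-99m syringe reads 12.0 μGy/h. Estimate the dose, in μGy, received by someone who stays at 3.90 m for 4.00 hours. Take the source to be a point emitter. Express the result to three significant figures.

Applying the 1/r² law, rate at 3.90 m:
(1.19/3.90)² = 0.09310, so 12.0 × 0.09310 = 1.117 μGy/h.
Dose = rate × time = 1.117 μGy/h × 4.000 h = 4.468 μGy.

4.47 μGy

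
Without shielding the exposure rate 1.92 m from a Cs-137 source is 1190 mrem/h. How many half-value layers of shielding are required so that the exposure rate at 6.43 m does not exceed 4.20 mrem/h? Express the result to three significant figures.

4.66 half-value layers

At 6.43 m, distance alone gives 1190 × (1.92/6.43)² = 1190 × 0.08916 = 106.1 mrem/h.
Further attenuation needed: 106.1/4.20 = 25.26.
n = log₂(25.26) = 4.659 half-value layers.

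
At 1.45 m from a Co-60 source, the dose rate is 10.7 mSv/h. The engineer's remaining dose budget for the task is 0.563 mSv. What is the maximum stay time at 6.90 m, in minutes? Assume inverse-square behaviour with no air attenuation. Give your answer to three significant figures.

71.5 min

By the inverse-square law, rate at 6.90 m:
(1.45/6.90)² = 0.04416, so 10.7 × 0.04416 = 0.4725 mSv/h.
Stay time = 0.563 mSv ÷ 0.4725 mSv/h = 1.192 h = 71.52 min.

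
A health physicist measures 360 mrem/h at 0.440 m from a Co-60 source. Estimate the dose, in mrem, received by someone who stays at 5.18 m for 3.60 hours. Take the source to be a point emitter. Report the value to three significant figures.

Since intensity falls as 1/r², rate at 5.18 m:
360 × (0.440/5.18)² = 360 × 0.007215 = 2.597 mrem/h.
Dose = rate × time = 2.597 mrem/h × 3.600 h = 9.349 mrem.

9.35 mrem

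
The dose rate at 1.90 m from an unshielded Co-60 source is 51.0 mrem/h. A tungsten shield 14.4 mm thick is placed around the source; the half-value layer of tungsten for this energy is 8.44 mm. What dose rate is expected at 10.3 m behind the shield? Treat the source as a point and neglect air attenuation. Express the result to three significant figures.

Distance alone: (1.90/10.3)² = 0.03403, so 51.0 × 0.03403 = 1.736 mrem/h.
Shield: 14.4/8.44 = 1.706 half-value layers → attenuation 2^(−1.706) = 0.3065.
Combined: 1.736 × 0.3065 = 0.5321 mrem/h.

0.532 mrem/h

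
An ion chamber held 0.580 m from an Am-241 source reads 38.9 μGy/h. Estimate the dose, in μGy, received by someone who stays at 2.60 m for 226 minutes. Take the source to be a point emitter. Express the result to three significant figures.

Applying the 1/r² law, rate at 2.60 m:
38.9 × (0.580/2.60)² = 38.9 × 0.04976 = 1.936 μGy/h.
Dose = rate × time = 1.936 μGy/h × 3.767 h = 7.293 μGy.

7.29 μGy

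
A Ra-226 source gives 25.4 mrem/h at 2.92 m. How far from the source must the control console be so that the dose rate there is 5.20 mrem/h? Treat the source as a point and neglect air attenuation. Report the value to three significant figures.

6.45 m

Using I₁d₁² = I₂d₂², d₂ = d₁·√(I₁/I₂).
I₁/I₂ = 25.4/5.20 = 4.885, so d₂ = 2.92 × √4.885 = 6.454 m.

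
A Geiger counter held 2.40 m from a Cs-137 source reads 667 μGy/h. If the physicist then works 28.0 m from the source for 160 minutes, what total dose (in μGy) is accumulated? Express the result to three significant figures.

13.1 μGy

Intensity scales as (d₁/d₂)², so rate at 28.0 m:
667 × (2.40/28.0)² = 667 × 0.007347 = 4.900 μGy/h.
Dose = rate × time = 4.900 μGy/h × 2.667 h = 13.07 μGy.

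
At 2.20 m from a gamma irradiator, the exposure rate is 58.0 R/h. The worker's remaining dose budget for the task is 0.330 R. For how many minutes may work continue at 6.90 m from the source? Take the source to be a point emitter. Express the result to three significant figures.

By the inverse-square law, rate at 6.90 m:
58.0 × (2.20/6.90)² = 58.0 × 0.1017 = 5.899 R/h.
Stay time = 0.330 R ÷ 5.899 R/h = 0.05594 h = 3.356 min.

3.36 min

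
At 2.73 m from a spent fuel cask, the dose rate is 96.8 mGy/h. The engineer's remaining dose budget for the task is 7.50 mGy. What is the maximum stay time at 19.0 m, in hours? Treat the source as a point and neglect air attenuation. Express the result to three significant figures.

Using I₁d₁² = I₂d₂², rate at 19.0 m:
(2.73/19.0)² = 0.02065, so 96.8 × 0.02065 = 1.999 mGy/h.
Stay time = 7.50 mGy ÷ 1.999 mGy/h = 3.752 h.

3.75 h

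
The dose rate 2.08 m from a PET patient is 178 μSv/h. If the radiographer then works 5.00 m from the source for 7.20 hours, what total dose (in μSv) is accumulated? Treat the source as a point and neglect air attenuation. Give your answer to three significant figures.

Applying the 1/r² law, rate at 5.00 m:
(2.08/5.00)² = 0.1731, so 178 × 0.1731 = 30.81 μSv/h.
Dose = rate × time = 30.81 μSv/h × 7.200 h = 221.8 μSv.

222 μSv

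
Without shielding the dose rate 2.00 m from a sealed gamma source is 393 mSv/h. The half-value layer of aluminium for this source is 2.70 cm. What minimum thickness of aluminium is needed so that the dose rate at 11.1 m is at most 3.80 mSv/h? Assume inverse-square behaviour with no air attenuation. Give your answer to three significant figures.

4.72 cm

At 11.1 m, distance alone gives 393 × (2.00/11.1)² = 393 × 0.03246 = 12.76 mSv/h.
Further attenuation needed: 12.76/3.80 = 3.358.
n = log₂(3.358) = 1.748 half-value layers.
Thickness = 1.748 × 2.70 cm = 4.720 cm.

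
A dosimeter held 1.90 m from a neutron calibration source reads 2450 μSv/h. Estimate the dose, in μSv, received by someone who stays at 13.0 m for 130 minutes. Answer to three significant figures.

Since intensity falls as 1/r², rate at 13.0 m:
2450 × (1.90/13.0)² = 2450 × 0.02136 = 52.33 μSv/h.
Dose = rate × time = 52.33 μSv/h × 2.167 h = 113.4 μSv.

113 μSv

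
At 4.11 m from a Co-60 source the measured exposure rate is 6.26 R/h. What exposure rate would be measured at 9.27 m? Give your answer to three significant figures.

1.23 R/h

Since intensity falls as 1/r², scaling from 4.11 m to 9.27 m:
6.26 × (4.11/9.27)² = 6.26 × 0.1966 = 1.231 R/h.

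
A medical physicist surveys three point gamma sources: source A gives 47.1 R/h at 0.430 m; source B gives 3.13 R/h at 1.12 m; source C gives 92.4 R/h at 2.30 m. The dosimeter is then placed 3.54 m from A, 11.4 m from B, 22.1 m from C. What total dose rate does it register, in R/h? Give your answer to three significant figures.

1.73 R/h

By superposition, sum each source's inverse-square contribution:
A: 47.1 × (0.430/3.54)² = 0.6949 R/h
B: 3.13 × (1.12/11.4)² = 0.03021 R/h
C: 92.4 × (2.30/22.1)² = 1.001 R/h
Total = 0.6949 + 0.03021 + 1.001 = 1.726 R/h.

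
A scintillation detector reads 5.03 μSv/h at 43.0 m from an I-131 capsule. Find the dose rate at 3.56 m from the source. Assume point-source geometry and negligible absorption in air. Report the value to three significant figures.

Applying the 1/r² law, the rate at 3.56 m is
(43.0/3.56)² = 145.9, so 5.03 × 145.9 = 733.9 μSv/h.

734 μSv/h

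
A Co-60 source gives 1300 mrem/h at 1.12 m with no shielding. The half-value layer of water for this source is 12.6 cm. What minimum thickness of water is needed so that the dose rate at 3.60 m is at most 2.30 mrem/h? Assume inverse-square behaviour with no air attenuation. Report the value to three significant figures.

At 3.60 m, distance alone gives 1300 × (1.12/3.60)² = 1300 × 0.09679 = 125.8 mrem/h.
Further attenuation needed: 125.8/2.30 = 54.70.
n = log₂(54.70) = 5.773 half-value layers.
Thickness = 5.773 × 12.6 cm = 72.74 cm.

72.7 cm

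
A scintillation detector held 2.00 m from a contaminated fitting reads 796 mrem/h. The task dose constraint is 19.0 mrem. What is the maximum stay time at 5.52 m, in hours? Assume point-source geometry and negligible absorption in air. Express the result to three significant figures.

By the inverse-square law, rate at 5.52 m:
796 × (2.00/5.52)² = 796 × 0.1313 = 104.5 mrem/h.
Stay time = 19.0 mrem ÷ 104.5 mrem/h = 0.1818 h.

0.182 h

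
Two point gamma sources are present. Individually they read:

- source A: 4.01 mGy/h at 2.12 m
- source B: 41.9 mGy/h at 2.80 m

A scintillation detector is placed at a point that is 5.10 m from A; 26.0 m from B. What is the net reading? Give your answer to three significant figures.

1.18 mGy/h

Each source contributes Iᵢ·(dᵢ/rᵢ)²; contributions add.
A: 4.01 × (2.12/5.10)² = 0.6929 mGy/h
B: 41.9 × (2.80/26.0)² = 0.4859 mGy/h
Total = 0.6929 + 0.4859 = 1.179 mGy/h.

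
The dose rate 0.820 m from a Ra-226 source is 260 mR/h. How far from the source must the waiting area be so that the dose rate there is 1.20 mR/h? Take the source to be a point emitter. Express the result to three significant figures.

Since intensity falls as 1/r², d₂ = d₁·√(I₁/I₂).
I₁/I₂ = 260/1.20 = 216.7, so d₂ = 0.820 × √216.7 = 12.07 m.

12.1 m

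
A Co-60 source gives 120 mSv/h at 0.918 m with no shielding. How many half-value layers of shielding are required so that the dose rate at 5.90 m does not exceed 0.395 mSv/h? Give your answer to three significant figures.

At 5.90 m, distance alone gives (0.918/5.90)² = 0.02421, so 120 × 0.02421 = 2.905 mSv/h.
Further attenuation needed: 2.905/0.395 = 7.354.
n = log₂(7.354) = 2.879 half-value layers.

2.88 half-value layers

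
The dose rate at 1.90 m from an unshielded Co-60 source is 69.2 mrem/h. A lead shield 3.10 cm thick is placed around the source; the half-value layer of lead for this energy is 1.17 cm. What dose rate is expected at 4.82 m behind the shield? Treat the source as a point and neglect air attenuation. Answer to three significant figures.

1.71 mrem/h

Distance alone: (1.90/4.82)² = 0.1554, so 69.2 × 0.1554 = 10.75 mrem/h.
Shield: 3.10/1.17 = 2.650 half-value layers → attenuation 2^(−2.650) = 0.1593.
Combined: 10.75 × 0.1593 = 1.712 mrem/h.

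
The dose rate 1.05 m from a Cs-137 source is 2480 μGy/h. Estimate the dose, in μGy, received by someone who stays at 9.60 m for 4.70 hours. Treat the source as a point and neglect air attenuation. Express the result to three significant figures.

139 μGy

Applying the 1/r² law, rate at 9.60 m:
2480 × (1.05/9.60)² = 2480 × 0.01196 = 29.66 μGy/h.
Dose = rate × time = 29.66 μGy/h × 4.700 h = 139.4 μGy.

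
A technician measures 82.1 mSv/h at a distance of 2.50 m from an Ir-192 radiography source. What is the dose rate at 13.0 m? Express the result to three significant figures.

Since intensity falls as 1/r², the rate at 13.0 m is
82.1 × (2.50/13.0)² = 82.1 × 0.03698 = 3.036 mSv/h.

3.04 mSv/h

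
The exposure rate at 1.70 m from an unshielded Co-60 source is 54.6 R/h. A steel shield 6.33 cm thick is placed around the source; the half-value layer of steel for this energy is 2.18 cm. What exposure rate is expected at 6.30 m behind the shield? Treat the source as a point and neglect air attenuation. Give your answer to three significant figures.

0.531 R/h

Distance alone: (1.70/6.30)² = 0.07281, so 54.6 × 0.07281 = 3.975 R/h.
Shield: 6.33/2.18 = 2.904 half-value layers → attenuation 2^(−2.904) = 0.1336.
Combined: 3.975 × 0.1336 = 0.5311 R/h.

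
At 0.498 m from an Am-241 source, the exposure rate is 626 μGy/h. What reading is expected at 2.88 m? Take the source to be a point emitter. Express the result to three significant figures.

18.7 μGy/h

Applying the 1/r² law, the rate at 2.88 m is
626 × (0.498/2.88)² = 626 × 0.02990 = 18.72 μGy/h.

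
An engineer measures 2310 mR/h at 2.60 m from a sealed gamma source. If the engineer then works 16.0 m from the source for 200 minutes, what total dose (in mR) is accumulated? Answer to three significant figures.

Since intensity falls as 1/r², rate at 16.0 m:
(2.60/16.0)² = 0.02641, so 2310 × 0.02641 = 61.01 mR/h.
Dose = rate × time = 61.01 mR/h × 3.333 h = 203.3 mR.

203 mR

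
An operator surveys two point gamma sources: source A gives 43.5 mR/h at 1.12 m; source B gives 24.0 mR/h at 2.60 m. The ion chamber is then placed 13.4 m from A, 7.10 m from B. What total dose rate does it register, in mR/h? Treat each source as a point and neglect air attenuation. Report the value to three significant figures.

By superposition, sum each source's inverse-square contribution:
A: 43.5 × (1.12/13.4)² = 0.3039 mR/h
B: 24.0 × (2.60/7.10)² = 3.218 mR/h
Total = 0.3039 + 3.218 = 3.522 mR/h.

3.52 mR/h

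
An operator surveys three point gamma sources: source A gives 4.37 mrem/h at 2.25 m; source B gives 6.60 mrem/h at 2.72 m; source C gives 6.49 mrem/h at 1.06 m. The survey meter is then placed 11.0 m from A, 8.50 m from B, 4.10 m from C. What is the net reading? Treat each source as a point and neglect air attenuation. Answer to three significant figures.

By superposition, sum each source's inverse-square contribution:
A: 4.37 × (2.25/11.0)² = 0.1828 mrem/h
B: 6.60 × (2.72/8.50)² = 0.6758 mrem/h
C: 6.49 × (1.06/4.10)² = 0.4338 mrem/h
Total = 0.1828 + 0.6758 + 0.4338 = 1.292 mrem/h.

1.29 mrem/h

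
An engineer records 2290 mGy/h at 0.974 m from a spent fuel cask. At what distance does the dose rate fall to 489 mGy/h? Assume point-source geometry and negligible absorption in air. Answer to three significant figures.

Applying the 1/r² law, d₂ = d₁·√(I₁/I₂).
I₁/I₂ = 2290/489 = 4.683, so d₂ = 0.974 × √4.683 = 2.108 m.

2.11 m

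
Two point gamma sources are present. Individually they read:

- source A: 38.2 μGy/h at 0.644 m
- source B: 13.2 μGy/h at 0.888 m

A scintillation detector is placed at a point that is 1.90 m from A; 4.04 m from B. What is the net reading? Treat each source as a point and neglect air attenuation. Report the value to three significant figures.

5.03 μGy/h

By superposition, sum each source's inverse-square contribution:
A: 38.2 × (0.644/1.90)² = 4.389 μGy/h
B: 13.2 × (0.888/4.04)² = 0.6377 μGy/h
Total = 4.389 + 0.6377 = 5.027 μGy/h.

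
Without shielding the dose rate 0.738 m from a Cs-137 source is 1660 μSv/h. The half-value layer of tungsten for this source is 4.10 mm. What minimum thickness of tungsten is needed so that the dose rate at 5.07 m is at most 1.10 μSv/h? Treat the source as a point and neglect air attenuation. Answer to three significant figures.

20.5 mm

At 5.07 m, distance alone gives (0.738/5.07)² = 0.02119, so 1660 × 0.02119 = 35.18 μSv/h.
Further attenuation needed: 35.18/1.10 = 31.98.
n = log₂(31.98) = 4.999 half-value layers.
Thickness = 4.999 × 4.10 mm = 20.50 mm.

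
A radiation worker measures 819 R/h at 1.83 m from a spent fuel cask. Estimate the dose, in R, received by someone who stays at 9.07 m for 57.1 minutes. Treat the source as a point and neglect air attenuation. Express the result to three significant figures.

Intensity scales as (d₁/d₂)², so rate at 9.07 m:
819 × (1.83/9.07)² = 819 × 0.04071 = 33.34 R/h.
Dose = rate × time = 33.34 R/h × 0.9517 h = 31.73 R.

31.7 R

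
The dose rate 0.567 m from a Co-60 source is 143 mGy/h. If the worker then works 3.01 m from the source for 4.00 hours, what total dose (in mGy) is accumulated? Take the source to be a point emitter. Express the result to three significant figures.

Since intensity falls as 1/r², rate at 3.01 m:
143 × (0.567/3.01)² = 143 × 0.03548 = 5.074 mGy/h.
Dose = rate × time = 5.074 mGy/h × 4.000 h = 20.30 mGy.

20.3 mGy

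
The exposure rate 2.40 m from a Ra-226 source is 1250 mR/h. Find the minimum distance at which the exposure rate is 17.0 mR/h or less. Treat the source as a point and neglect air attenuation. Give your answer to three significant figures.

20.6 m

Using I₁d₁² = I₂d₂², d₂ = d₁·√(I₁/I₂).
I₁/I₂ = 1250/17.0 = 73.53, so d₂ = 2.40 × √73.53 = 20.58 m.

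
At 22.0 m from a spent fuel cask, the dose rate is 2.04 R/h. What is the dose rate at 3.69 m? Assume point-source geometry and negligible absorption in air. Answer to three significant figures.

72.5 R/h

Intensity scales as (d₁/d₂)², so the rate at 3.69 m is
(22.0/3.69)² = 35.55, so 2.04 × 35.55 = 72.52 R/h.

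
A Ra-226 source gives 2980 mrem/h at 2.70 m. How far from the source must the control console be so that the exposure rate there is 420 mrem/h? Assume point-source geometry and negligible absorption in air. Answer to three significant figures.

7.19 m

By the inverse-square law, d₂ = d₁·√(I₁/I₂).
I₁/I₂ = 2980/420 = 7.095, so d₂ = 2.70 × √7.095 = 7.192 m.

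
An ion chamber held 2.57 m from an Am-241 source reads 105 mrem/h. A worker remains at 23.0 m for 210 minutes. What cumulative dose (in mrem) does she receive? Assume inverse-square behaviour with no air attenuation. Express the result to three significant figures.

Since intensity falls as 1/r², rate at 23.0 m:
105 × (2.57/23.0)² = 105 × 0.01249 = 1.311 mrem/h.
Dose = rate × time = 1.311 mrem/h × 3.500 h = 4.588 mrem.

4.59 mrem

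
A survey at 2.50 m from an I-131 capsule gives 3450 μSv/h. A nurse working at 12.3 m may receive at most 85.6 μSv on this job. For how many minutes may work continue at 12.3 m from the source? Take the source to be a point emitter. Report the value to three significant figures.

Since intensity falls as 1/r², rate at 12.3 m:
3450 × (2.50/12.3)² = 3450 × 0.04131 = 142.5 μSv/h.
Stay time = 85.6 μSv ÷ 142.5 μSv/h = 0.6007 h = 36.04 min.

36.0 min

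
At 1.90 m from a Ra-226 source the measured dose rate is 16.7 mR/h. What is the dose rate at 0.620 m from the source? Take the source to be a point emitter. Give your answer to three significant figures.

Applying the 1/r² law, scaling from 1.90 m to 0.620 m:
16.7 × (1.90/0.620)² = 16.7 × 9.391 = 156.8 mR/h.

157 mR/h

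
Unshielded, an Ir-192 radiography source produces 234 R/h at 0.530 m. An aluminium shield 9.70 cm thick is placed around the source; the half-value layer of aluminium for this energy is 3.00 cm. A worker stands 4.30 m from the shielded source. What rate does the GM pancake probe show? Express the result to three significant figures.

Distance alone: (0.530/4.30)² = 0.01519, so 234 × 0.01519 = 3.554 R/h.
Shield: 9.70/3.00 = 3.233 half-value layers → attenuation 2^(−3.233) = 0.1064.
Combined: 3.554 × 0.1064 = 0.3781 R/h.

0.378 R/h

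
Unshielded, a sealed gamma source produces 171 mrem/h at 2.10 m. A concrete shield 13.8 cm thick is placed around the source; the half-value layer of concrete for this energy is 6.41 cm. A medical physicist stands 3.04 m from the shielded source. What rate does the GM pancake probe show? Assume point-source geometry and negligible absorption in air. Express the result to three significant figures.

Distance alone: (2.10/3.04)² = 0.4772, so 171 × 0.4772 = 81.60 mrem/h.
Shield: 13.8/6.41 = 2.153 half-value layers → attenuation 2^(−2.153) = 0.2248.
Combined: 81.60 × 0.2248 = 18.34 mrem/h.

18.3 mrem/h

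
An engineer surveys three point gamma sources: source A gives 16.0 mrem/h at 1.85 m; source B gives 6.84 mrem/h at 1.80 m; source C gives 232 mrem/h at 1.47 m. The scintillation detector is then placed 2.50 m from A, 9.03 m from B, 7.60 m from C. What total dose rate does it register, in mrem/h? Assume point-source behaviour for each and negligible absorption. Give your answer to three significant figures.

17.7 mrem/h

Each source contributes Iᵢ·(dᵢ/rᵢ)²; contributions add.
A: 16.0 × (1.85/2.50)² = 8.762 mrem/h
B: 6.84 × (1.80/9.03)² = 0.2718 mrem/h
C: 232 × (1.47/7.60)² = 8.680 mrem/h
Total = 8.762 + 0.2718 + 8.680 = 17.71 mrem/h.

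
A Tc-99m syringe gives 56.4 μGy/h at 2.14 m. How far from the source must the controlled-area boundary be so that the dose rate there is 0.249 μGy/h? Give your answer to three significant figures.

Since intensity falls as 1/r², d₂ = d₁·√(I₁/I₂).
I₁/I₂ = 56.4/0.249 = 226.5, so d₂ = 2.14 × √226.5 = 32.21 m.

32.2 m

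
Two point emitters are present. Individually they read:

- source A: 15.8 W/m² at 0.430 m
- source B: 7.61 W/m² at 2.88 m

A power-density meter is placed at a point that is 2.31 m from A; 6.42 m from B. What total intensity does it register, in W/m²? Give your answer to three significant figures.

2.08 W/m²

Each source contributes Iᵢ·(dᵢ/rᵢ)²; contributions add.
A: 15.8 × (0.430/2.31)² = 0.5475 W/m²
B: 7.61 × (2.88/6.42)² = 1.531 W/m²
Total = 0.5475 + 1.531 = 2.079 W/m².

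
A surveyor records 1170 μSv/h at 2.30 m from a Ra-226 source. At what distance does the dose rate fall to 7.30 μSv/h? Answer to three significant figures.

By the inverse-square law, d₂ = d₁·√(I₁/I₂).
I₁/I₂ = 1170/7.30 = 160.3, so d₂ = 2.30 × √160.3 = 29.12 m.

29.1 m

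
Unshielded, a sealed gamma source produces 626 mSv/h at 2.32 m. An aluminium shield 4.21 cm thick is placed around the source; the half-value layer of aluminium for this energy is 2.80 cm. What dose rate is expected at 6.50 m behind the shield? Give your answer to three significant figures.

28.1 mSv/h

Distance alone: (2.32/6.50)² = 0.1274, so 626 × 0.1274 = 79.75 mSv/h.
Shield: 4.21/2.80 = 1.504 half-value layers → attenuation 2^(−1.504) = 0.3526.
Combined: 79.75 × 0.3526 = 28.12 mSv/h.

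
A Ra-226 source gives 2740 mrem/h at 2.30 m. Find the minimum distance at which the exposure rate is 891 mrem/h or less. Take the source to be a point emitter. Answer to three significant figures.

4.03 m

Intensity scales as (d₁/d₂)², so d₂ = d₁·√(I₁/I₂).
I₁/I₂ = 2740/891 = 3.075, so d₂ = 2.30 × √3.075 = 4.033 m.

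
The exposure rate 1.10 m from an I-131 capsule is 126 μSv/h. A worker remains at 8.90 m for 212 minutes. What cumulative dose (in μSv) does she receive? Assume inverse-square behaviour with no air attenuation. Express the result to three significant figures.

By the inverse-square law, rate at 8.90 m:
(1.10/8.90)² = 0.01528, so 126 × 0.01528 = 1.925 μSv/h.
Dose = rate × time = 1.925 μSv/h × 3.533 h = 6.801 μSv.

6.80 μSv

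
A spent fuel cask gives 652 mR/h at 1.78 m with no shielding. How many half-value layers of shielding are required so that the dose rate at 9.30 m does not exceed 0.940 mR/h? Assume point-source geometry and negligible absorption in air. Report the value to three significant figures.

At 9.30 m, distance alone gives (1.78/9.30)² = 0.03663, so 652 × 0.03663 = 23.88 mR/h.
Further attenuation needed: 23.88/0.940 = 25.40.
n = log₂(25.40) = 4.667 half-value layers.

4.67 half-value layers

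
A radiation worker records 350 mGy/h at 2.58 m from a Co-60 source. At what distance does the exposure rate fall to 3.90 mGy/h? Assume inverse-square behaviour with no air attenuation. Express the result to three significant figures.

Since intensity falls as 1/r², d₂ = d₁·√(I₁/I₂).
I₁/I₂ = 350/3.90 = 89.74, so d₂ = 2.58 × √89.74 = 24.44 m.

24.4 m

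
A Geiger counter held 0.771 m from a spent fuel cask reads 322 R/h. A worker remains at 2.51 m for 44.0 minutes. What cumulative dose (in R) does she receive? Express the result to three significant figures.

22.3 R

Applying the 1/r² law, rate at 2.51 m:
322 × (0.771/2.51)² = 322 × 0.09435 = 30.38 R/h.
Dose = rate × time = 30.38 R/h × 0.7333 h = 22.28 R.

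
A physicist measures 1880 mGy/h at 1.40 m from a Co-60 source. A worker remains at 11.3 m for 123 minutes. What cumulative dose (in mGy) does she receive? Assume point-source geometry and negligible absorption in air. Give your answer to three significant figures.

Intensity scales as (d₁/d₂)², so rate at 11.3 m:
(1.40/11.3)² = 0.01535, so 1880 × 0.01535 = 28.86 mGy/h.
Dose = rate × time = 28.86 mGy/h × 2.050 h = 59.16 mGy.

59.2 mGy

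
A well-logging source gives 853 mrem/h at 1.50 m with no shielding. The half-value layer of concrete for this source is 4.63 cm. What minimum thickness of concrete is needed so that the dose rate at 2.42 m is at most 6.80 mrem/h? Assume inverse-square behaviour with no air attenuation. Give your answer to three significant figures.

At 2.42 m, distance alone gives (1.50/2.42)² = 0.3842, so 853 × 0.3842 = 327.7 mrem/h.
Further attenuation needed: 327.7/6.80 = 48.19.
n = log₂(48.19) = 5.591 half-value layers.
Thickness = 5.591 × 4.63 cm = 25.89 cm.

25.9 cm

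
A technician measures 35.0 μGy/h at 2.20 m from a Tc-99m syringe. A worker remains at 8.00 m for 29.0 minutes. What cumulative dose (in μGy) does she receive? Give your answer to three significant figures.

1.28 μGy

Using I₁d₁² = I₂d₂², rate at 8.00 m:
35.0 × (2.20/8.00)² = 35.0 × 0.07563 = 2.647 μGy/h.
Dose = rate × time = 2.647 μGy/h × 0.4833 h = 1.279 μGy.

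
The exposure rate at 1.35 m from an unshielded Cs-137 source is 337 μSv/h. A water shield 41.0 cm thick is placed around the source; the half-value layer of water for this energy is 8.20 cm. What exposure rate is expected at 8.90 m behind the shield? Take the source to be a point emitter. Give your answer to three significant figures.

0.242 μSv/h

Distance alone: 337 × (1.35/8.90)² = 337 × 0.02301 = 7.754 μSv/h.
Shield: 41.0/8.20 = 5.000 half-value layers → attenuation 2^(−5.000) = 0.03125.
Combined: 7.754 × 0.03125 = 0.2423 μSv/h.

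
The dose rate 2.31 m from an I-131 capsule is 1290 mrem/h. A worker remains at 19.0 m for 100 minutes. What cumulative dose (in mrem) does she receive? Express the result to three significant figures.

Applying the 1/r² law, rate at 19.0 m:
(2.31/19.0)² = 0.01478, so 1290 × 0.01478 = 19.07 mrem/h.
Dose = rate × time = 19.07 mrem/h × 1.667 h = 31.79 mrem.

31.8 mrem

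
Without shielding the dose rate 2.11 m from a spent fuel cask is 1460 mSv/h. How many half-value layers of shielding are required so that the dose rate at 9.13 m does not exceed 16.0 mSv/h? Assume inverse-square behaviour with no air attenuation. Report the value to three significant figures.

At 9.13 m, distance alone gives (2.11/9.13)² = 0.05341, so 1460 × 0.05341 = 77.98 mSv/h.
Further attenuation needed: 77.98/16.0 = 4.874.
n = log₂(4.874) = 2.285 half-value layers.

2.29 half-value layers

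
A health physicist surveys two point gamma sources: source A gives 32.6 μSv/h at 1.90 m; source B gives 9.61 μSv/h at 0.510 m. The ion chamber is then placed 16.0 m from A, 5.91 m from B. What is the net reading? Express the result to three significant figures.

By superposition, sum each source's inverse-square contribution:
A: 32.6 × (1.90/16.0)² = 0.4597 μSv/h
B: 9.61 × (0.510/5.91)² = 0.07156 μSv/h
Total = 0.4597 + 0.07156 = 0.5313 μSv/h.

0.531 μSv/h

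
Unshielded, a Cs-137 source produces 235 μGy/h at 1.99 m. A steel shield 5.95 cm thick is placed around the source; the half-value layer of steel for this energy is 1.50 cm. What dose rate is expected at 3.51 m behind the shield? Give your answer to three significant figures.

Distance alone: (1.99/3.51)² = 0.3214, so 235 × 0.3214 = 75.53 μGy/h.
Shield: 5.95/1.50 = 3.967 half-value layers → attenuation 2^(−3.967) = 0.06395.
Combined: 75.53 × 0.06395 = 4.830 μGy/h.

4.83 μGy/h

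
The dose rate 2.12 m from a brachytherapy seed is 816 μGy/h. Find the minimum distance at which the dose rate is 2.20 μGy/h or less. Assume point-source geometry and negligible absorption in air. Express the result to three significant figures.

40.8 m

Applying the 1/r² law, d₂ = d₁·√(I₁/I₂).
I₁/I₂ = 816/2.20 = 370.9, so d₂ = 2.12 × √370.9 = 40.83 m.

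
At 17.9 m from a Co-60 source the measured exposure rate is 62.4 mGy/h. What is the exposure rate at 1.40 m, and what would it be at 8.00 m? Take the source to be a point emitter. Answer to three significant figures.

Intensity scales as (d₁/d₂)², so
At 1.40 m: 62.4 × (17.9/1.40)² = 62.4 × 163.5 = 10200 mGy/h
At 8.00 m: 10200 × (1.40/8.00)² = 10200 × 0.03062 = 312.3 mGy/h.

10200 mGy/h; 312 mGy/h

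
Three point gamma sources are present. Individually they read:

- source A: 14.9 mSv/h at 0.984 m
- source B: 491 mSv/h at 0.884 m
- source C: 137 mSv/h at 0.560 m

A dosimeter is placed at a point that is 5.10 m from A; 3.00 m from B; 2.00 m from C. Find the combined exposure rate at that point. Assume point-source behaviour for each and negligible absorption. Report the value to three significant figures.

53.9 mSv/h

Each source contributes Iᵢ·(dᵢ/rᵢ)²; contributions add.
A: 14.9 × (0.984/5.10)² = 0.5547 mSv/h
B: 491 × (0.884/3.00)² = 42.63 mSv/h
C: 137 × (0.560/2.00)² = 10.74 mSv/h
Total = 0.5547 + 42.63 + 10.74 = 53.92 mSv/h.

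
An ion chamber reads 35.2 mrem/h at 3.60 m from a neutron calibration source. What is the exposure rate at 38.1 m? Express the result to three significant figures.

Since intensity falls as 1/r², the rate at 38.1 m is
(3.60/38.1)² = 0.008928, so 35.2 × 0.008928 = 0.3143 mrem/h.

0.314 mrem/h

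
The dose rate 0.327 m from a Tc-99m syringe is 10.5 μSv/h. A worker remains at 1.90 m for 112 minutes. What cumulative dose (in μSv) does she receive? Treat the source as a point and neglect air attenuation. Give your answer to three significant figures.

Intensity scales as (d₁/d₂)², so rate at 1.90 m:
(0.327/1.90)² = 0.02962, so 10.5 × 0.02962 = 0.3110 μSv/h.
Dose = rate × time = 0.3110 μSv/h × 1.867 h = 0.5806 μSv.

0.581 μSv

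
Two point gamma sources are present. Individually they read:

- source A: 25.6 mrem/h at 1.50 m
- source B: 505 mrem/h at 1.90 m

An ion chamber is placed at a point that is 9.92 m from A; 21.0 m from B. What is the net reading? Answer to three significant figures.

Each source contributes Iᵢ·(dᵢ/rᵢ)²; contributions add.
A: 25.6 × (1.50/9.92)² = 0.5853 mrem/h
B: 505 × (1.90/21.0)² = 4.134 mrem/h
Total = 0.5853 + 4.134 = 4.719 mrem/h.

4.72 mrem/h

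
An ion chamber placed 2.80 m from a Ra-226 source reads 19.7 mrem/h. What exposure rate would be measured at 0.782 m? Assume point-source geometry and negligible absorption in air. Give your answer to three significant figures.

Intensity scales as (d₁/d₂)², so scaling from 2.80 m to 0.782 m:
(2.80/0.782)² = 12.82, so 19.7 × 12.82 = 252.6 mrem/h.

253 mrem/h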